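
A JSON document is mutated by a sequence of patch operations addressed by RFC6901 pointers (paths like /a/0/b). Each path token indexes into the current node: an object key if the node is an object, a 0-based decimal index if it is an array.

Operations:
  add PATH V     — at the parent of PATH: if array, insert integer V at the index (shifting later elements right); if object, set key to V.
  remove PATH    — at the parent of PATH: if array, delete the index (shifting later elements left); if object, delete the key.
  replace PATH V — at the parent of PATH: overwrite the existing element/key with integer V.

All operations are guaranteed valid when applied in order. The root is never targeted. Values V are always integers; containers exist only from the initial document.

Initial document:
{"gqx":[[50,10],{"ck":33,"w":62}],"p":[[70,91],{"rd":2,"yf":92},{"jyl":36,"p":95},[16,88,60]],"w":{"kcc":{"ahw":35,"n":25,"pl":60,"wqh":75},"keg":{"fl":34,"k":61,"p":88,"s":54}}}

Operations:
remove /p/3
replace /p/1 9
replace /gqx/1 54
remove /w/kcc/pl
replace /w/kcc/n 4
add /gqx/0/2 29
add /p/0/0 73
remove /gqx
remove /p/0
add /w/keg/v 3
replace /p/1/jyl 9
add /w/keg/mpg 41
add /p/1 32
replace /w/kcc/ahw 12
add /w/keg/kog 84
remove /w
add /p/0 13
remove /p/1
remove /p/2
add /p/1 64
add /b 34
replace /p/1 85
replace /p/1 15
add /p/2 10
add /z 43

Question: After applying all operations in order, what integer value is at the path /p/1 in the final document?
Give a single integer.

Answer: 15

Derivation:
After op 1 (remove /p/3): {"gqx":[[50,10],{"ck":33,"w":62}],"p":[[70,91],{"rd":2,"yf":92},{"jyl":36,"p":95}],"w":{"kcc":{"ahw":35,"n":25,"pl":60,"wqh":75},"keg":{"fl":34,"k":61,"p":88,"s":54}}}
After op 2 (replace /p/1 9): {"gqx":[[50,10],{"ck":33,"w":62}],"p":[[70,91],9,{"jyl":36,"p":95}],"w":{"kcc":{"ahw":35,"n":25,"pl":60,"wqh":75},"keg":{"fl":34,"k":61,"p":88,"s":54}}}
After op 3 (replace /gqx/1 54): {"gqx":[[50,10],54],"p":[[70,91],9,{"jyl":36,"p":95}],"w":{"kcc":{"ahw":35,"n":25,"pl":60,"wqh":75},"keg":{"fl":34,"k":61,"p":88,"s":54}}}
After op 4 (remove /w/kcc/pl): {"gqx":[[50,10],54],"p":[[70,91],9,{"jyl":36,"p":95}],"w":{"kcc":{"ahw":35,"n":25,"wqh":75},"keg":{"fl":34,"k":61,"p":88,"s":54}}}
After op 5 (replace /w/kcc/n 4): {"gqx":[[50,10],54],"p":[[70,91],9,{"jyl":36,"p":95}],"w":{"kcc":{"ahw":35,"n":4,"wqh":75},"keg":{"fl":34,"k":61,"p":88,"s":54}}}
After op 6 (add /gqx/0/2 29): {"gqx":[[50,10,29],54],"p":[[70,91],9,{"jyl":36,"p":95}],"w":{"kcc":{"ahw":35,"n":4,"wqh":75},"keg":{"fl":34,"k":61,"p":88,"s":54}}}
After op 7 (add /p/0/0 73): {"gqx":[[50,10,29],54],"p":[[73,70,91],9,{"jyl":36,"p":95}],"w":{"kcc":{"ahw":35,"n":4,"wqh":75},"keg":{"fl":34,"k":61,"p":88,"s":54}}}
After op 8 (remove /gqx): {"p":[[73,70,91],9,{"jyl":36,"p":95}],"w":{"kcc":{"ahw":35,"n":4,"wqh":75},"keg":{"fl":34,"k":61,"p":88,"s":54}}}
After op 9 (remove /p/0): {"p":[9,{"jyl":36,"p":95}],"w":{"kcc":{"ahw":35,"n":4,"wqh":75},"keg":{"fl":34,"k":61,"p":88,"s":54}}}
After op 10 (add /w/keg/v 3): {"p":[9,{"jyl":36,"p":95}],"w":{"kcc":{"ahw":35,"n":4,"wqh":75},"keg":{"fl":34,"k":61,"p":88,"s":54,"v":3}}}
After op 11 (replace /p/1/jyl 9): {"p":[9,{"jyl":9,"p":95}],"w":{"kcc":{"ahw":35,"n":4,"wqh":75},"keg":{"fl":34,"k":61,"p":88,"s":54,"v":3}}}
After op 12 (add /w/keg/mpg 41): {"p":[9,{"jyl":9,"p":95}],"w":{"kcc":{"ahw":35,"n":4,"wqh":75},"keg":{"fl":34,"k":61,"mpg":41,"p":88,"s":54,"v":3}}}
After op 13 (add /p/1 32): {"p":[9,32,{"jyl":9,"p":95}],"w":{"kcc":{"ahw":35,"n":4,"wqh":75},"keg":{"fl":34,"k":61,"mpg":41,"p":88,"s":54,"v":3}}}
After op 14 (replace /w/kcc/ahw 12): {"p":[9,32,{"jyl":9,"p":95}],"w":{"kcc":{"ahw":12,"n":4,"wqh":75},"keg":{"fl":34,"k":61,"mpg":41,"p":88,"s":54,"v":3}}}
After op 15 (add /w/keg/kog 84): {"p":[9,32,{"jyl":9,"p":95}],"w":{"kcc":{"ahw":12,"n":4,"wqh":75},"keg":{"fl":34,"k":61,"kog":84,"mpg":41,"p":88,"s":54,"v":3}}}
After op 16 (remove /w): {"p":[9,32,{"jyl":9,"p":95}]}
After op 17 (add /p/0 13): {"p":[13,9,32,{"jyl":9,"p":95}]}
After op 18 (remove /p/1): {"p":[13,32,{"jyl":9,"p":95}]}
After op 19 (remove /p/2): {"p":[13,32]}
After op 20 (add /p/1 64): {"p":[13,64,32]}
After op 21 (add /b 34): {"b":34,"p":[13,64,32]}
After op 22 (replace /p/1 85): {"b":34,"p":[13,85,32]}
After op 23 (replace /p/1 15): {"b":34,"p":[13,15,32]}
After op 24 (add /p/2 10): {"b":34,"p":[13,15,10,32]}
After op 25 (add /z 43): {"b":34,"p":[13,15,10,32],"z":43}
Value at /p/1: 15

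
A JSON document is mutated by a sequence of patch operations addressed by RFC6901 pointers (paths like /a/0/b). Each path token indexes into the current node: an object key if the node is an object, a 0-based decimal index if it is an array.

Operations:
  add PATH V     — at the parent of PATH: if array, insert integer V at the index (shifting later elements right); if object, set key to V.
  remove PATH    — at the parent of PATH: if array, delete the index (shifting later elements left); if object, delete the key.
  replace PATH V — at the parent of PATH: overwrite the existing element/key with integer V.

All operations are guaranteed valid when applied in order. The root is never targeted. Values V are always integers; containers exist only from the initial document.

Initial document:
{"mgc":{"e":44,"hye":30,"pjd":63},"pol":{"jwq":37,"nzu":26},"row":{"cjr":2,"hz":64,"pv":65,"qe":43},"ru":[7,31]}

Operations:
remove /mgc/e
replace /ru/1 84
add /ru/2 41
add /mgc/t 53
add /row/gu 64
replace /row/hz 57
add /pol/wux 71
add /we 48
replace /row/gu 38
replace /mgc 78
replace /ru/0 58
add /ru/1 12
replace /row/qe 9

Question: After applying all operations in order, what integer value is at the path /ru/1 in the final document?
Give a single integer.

Answer: 12

Derivation:
After op 1 (remove /mgc/e): {"mgc":{"hye":30,"pjd":63},"pol":{"jwq":37,"nzu":26},"row":{"cjr":2,"hz":64,"pv":65,"qe":43},"ru":[7,31]}
After op 2 (replace /ru/1 84): {"mgc":{"hye":30,"pjd":63},"pol":{"jwq":37,"nzu":26},"row":{"cjr":2,"hz":64,"pv":65,"qe":43},"ru":[7,84]}
After op 3 (add /ru/2 41): {"mgc":{"hye":30,"pjd":63},"pol":{"jwq":37,"nzu":26},"row":{"cjr":2,"hz":64,"pv":65,"qe":43},"ru":[7,84,41]}
After op 4 (add /mgc/t 53): {"mgc":{"hye":30,"pjd":63,"t":53},"pol":{"jwq":37,"nzu":26},"row":{"cjr":2,"hz":64,"pv":65,"qe":43},"ru":[7,84,41]}
After op 5 (add /row/gu 64): {"mgc":{"hye":30,"pjd":63,"t":53},"pol":{"jwq":37,"nzu":26},"row":{"cjr":2,"gu":64,"hz":64,"pv":65,"qe":43},"ru":[7,84,41]}
After op 6 (replace /row/hz 57): {"mgc":{"hye":30,"pjd":63,"t":53},"pol":{"jwq":37,"nzu":26},"row":{"cjr":2,"gu":64,"hz":57,"pv":65,"qe":43},"ru":[7,84,41]}
After op 7 (add /pol/wux 71): {"mgc":{"hye":30,"pjd":63,"t":53},"pol":{"jwq":37,"nzu":26,"wux":71},"row":{"cjr":2,"gu":64,"hz":57,"pv":65,"qe":43},"ru":[7,84,41]}
After op 8 (add /we 48): {"mgc":{"hye":30,"pjd":63,"t":53},"pol":{"jwq":37,"nzu":26,"wux":71},"row":{"cjr":2,"gu":64,"hz":57,"pv":65,"qe":43},"ru":[7,84,41],"we":48}
After op 9 (replace /row/gu 38): {"mgc":{"hye":30,"pjd":63,"t":53},"pol":{"jwq":37,"nzu":26,"wux":71},"row":{"cjr":2,"gu":38,"hz":57,"pv":65,"qe":43},"ru":[7,84,41],"we":48}
After op 10 (replace /mgc 78): {"mgc":78,"pol":{"jwq":37,"nzu":26,"wux":71},"row":{"cjr":2,"gu":38,"hz":57,"pv":65,"qe":43},"ru":[7,84,41],"we":48}
After op 11 (replace /ru/0 58): {"mgc":78,"pol":{"jwq":37,"nzu":26,"wux":71},"row":{"cjr":2,"gu":38,"hz":57,"pv":65,"qe":43},"ru":[58,84,41],"we":48}
After op 12 (add /ru/1 12): {"mgc":78,"pol":{"jwq":37,"nzu":26,"wux":71},"row":{"cjr":2,"gu":38,"hz":57,"pv":65,"qe":43},"ru":[58,12,84,41],"we":48}
After op 13 (replace /row/qe 9): {"mgc":78,"pol":{"jwq":37,"nzu":26,"wux":71},"row":{"cjr":2,"gu":38,"hz":57,"pv":65,"qe":9},"ru":[58,12,84,41],"we":48}
Value at /ru/1: 12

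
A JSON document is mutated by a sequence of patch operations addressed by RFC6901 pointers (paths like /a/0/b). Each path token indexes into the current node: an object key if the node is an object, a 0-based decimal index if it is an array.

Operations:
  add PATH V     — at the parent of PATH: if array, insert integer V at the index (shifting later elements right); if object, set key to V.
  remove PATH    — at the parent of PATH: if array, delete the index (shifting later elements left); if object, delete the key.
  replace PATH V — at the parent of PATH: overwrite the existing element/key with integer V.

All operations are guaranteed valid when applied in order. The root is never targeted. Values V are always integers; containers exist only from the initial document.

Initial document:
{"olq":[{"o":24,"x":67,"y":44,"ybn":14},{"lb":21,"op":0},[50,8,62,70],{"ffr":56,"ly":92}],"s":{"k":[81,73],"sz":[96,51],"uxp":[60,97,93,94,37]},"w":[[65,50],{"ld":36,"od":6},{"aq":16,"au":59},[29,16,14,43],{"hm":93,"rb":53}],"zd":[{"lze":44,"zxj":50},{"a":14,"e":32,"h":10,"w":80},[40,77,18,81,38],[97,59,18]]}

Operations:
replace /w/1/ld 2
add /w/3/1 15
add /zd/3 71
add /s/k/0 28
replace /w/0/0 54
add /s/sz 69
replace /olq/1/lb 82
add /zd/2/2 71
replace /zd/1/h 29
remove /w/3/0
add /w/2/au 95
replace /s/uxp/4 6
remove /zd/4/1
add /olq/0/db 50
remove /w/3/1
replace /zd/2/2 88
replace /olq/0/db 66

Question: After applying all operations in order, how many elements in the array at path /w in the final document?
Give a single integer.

After op 1 (replace /w/1/ld 2): {"olq":[{"o":24,"x":67,"y":44,"ybn":14},{"lb":21,"op":0},[50,8,62,70],{"ffr":56,"ly":92}],"s":{"k":[81,73],"sz":[96,51],"uxp":[60,97,93,94,37]},"w":[[65,50],{"ld":2,"od":6},{"aq":16,"au":59},[29,16,14,43],{"hm":93,"rb":53}],"zd":[{"lze":44,"zxj":50},{"a":14,"e":32,"h":10,"w":80},[40,77,18,81,38],[97,59,18]]}
After op 2 (add /w/3/1 15): {"olq":[{"o":24,"x":67,"y":44,"ybn":14},{"lb":21,"op":0},[50,8,62,70],{"ffr":56,"ly":92}],"s":{"k":[81,73],"sz":[96,51],"uxp":[60,97,93,94,37]},"w":[[65,50],{"ld":2,"od":6},{"aq":16,"au":59},[29,15,16,14,43],{"hm":93,"rb":53}],"zd":[{"lze":44,"zxj":50},{"a":14,"e":32,"h":10,"w":80},[40,77,18,81,38],[97,59,18]]}
After op 3 (add /zd/3 71): {"olq":[{"o":24,"x":67,"y":44,"ybn":14},{"lb":21,"op":0},[50,8,62,70],{"ffr":56,"ly":92}],"s":{"k":[81,73],"sz":[96,51],"uxp":[60,97,93,94,37]},"w":[[65,50],{"ld":2,"od":6},{"aq":16,"au":59},[29,15,16,14,43],{"hm":93,"rb":53}],"zd":[{"lze":44,"zxj":50},{"a":14,"e":32,"h":10,"w":80},[40,77,18,81,38],71,[97,59,18]]}
After op 4 (add /s/k/0 28): {"olq":[{"o":24,"x":67,"y":44,"ybn":14},{"lb":21,"op":0},[50,8,62,70],{"ffr":56,"ly":92}],"s":{"k":[28,81,73],"sz":[96,51],"uxp":[60,97,93,94,37]},"w":[[65,50],{"ld":2,"od":6},{"aq":16,"au":59},[29,15,16,14,43],{"hm":93,"rb":53}],"zd":[{"lze":44,"zxj":50},{"a":14,"e":32,"h":10,"w":80},[40,77,18,81,38],71,[97,59,18]]}
After op 5 (replace /w/0/0 54): {"olq":[{"o":24,"x":67,"y":44,"ybn":14},{"lb":21,"op":0},[50,8,62,70],{"ffr":56,"ly":92}],"s":{"k":[28,81,73],"sz":[96,51],"uxp":[60,97,93,94,37]},"w":[[54,50],{"ld":2,"od":6},{"aq":16,"au":59},[29,15,16,14,43],{"hm":93,"rb":53}],"zd":[{"lze":44,"zxj":50},{"a":14,"e":32,"h":10,"w":80},[40,77,18,81,38],71,[97,59,18]]}
After op 6 (add /s/sz 69): {"olq":[{"o":24,"x":67,"y":44,"ybn":14},{"lb":21,"op":0},[50,8,62,70],{"ffr":56,"ly":92}],"s":{"k":[28,81,73],"sz":69,"uxp":[60,97,93,94,37]},"w":[[54,50],{"ld":2,"od":6},{"aq":16,"au":59},[29,15,16,14,43],{"hm":93,"rb":53}],"zd":[{"lze":44,"zxj":50},{"a":14,"e":32,"h":10,"w":80},[40,77,18,81,38],71,[97,59,18]]}
After op 7 (replace /olq/1/lb 82): {"olq":[{"o":24,"x":67,"y":44,"ybn":14},{"lb":82,"op":0},[50,8,62,70],{"ffr":56,"ly":92}],"s":{"k":[28,81,73],"sz":69,"uxp":[60,97,93,94,37]},"w":[[54,50],{"ld":2,"od":6},{"aq":16,"au":59},[29,15,16,14,43],{"hm":93,"rb":53}],"zd":[{"lze":44,"zxj":50},{"a":14,"e":32,"h":10,"w":80},[40,77,18,81,38],71,[97,59,18]]}
After op 8 (add /zd/2/2 71): {"olq":[{"o":24,"x":67,"y":44,"ybn":14},{"lb":82,"op":0},[50,8,62,70],{"ffr":56,"ly":92}],"s":{"k":[28,81,73],"sz":69,"uxp":[60,97,93,94,37]},"w":[[54,50],{"ld":2,"od":6},{"aq":16,"au":59},[29,15,16,14,43],{"hm":93,"rb":53}],"zd":[{"lze":44,"zxj":50},{"a":14,"e":32,"h":10,"w":80},[40,77,71,18,81,38],71,[97,59,18]]}
After op 9 (replace /zd/1/h 29): {"olq":[{"o":24,"x":67,"y":44,"ybn":14},{"lb":82,"op":0},[50,8,62,70],{"ffr":56,"ly":92}],"s":{"k":[28,81,73],"sz":69,"uxp":[60,97,93,94,37]},"w":[[54,50],{"ld":2,"od":6},{"aq":16,"au":59},[29,15,16,14,43],{"hm":93,"rb":53}],"zd":[{"lze":44,"zxj":50},{"a":14,"e":32,"h":29,"w":80},[40,77,71,18,81,38],71,[97,59,18]]}
After op 10 (remove /w/3/0): {"olq":[{"o":24,"x":67,"y":44,"ybn":14},{"lb":82,"op":0},[50,8,62,70],{"ffr":56,"ly":92}],"s":{"k":[28,81,73],"sz":69,"uxp":[60,97,93,94,37]},"w":[[54,50],{"ld":2,"od":6},{"aq":16,"au":59},[15,16,14,43],{"hm":93,"rb":53}],"zd":[{"lze":44,"zxj":50},{"a":14,"e":32,"h":29,"w":80},[40,77,71,18,81,38],71,[97,59,18]]}
After op 11 (add /w/2/au 95): {"olq":[{"o":24,"x":67,"y":44,"ybn":14},{"lb":82,"op":0},[50,8,62,70],{"ffr":56,"ly":92}],"s":{"k":[28,81,73],"sz":69,"uxp":[60,97,93,94,37]},"w":[[54,50],{"ld":2,"od":6},{"aq":16,"au":95},[15,16,14,43],{"hm":93,"rb":53}],"zd":[{"lze":44,"zxj":50},{"a":14,"e":32,"h":29,"w":80},[40,77,71,18,81,38],71,[97,59,18]]}
After op 12 (replace /s/uxp/4 6): {"olq":[{"o":24,"x":67,"y":44,"ybn":14},{"lb":82,"op":0},[50,8,62,70],{"ffr":56,"ly":92}],"s":{"k":[28,81,73],"sz":69,"uxp":[60,97,93,94,6]},"w":[[54,50],{"ld":2,"od":6},{"aq":16,"au":95},[15,16,14,43],{"hm":93,"rb":53}],"zd":[{"lze":44,"zxj":50},{"a":14,"e":32,"h":29,"w":80},[40,77,71,18,81,38],71,[97,59,18]]}
After op 13 (remove /zd/4/1): {"olq":[{"o":24,"x":67,"y":44,"ybn":14},{"lb":82,"op":0},[50,8,62,70],{"ffr":56,"ly":92}],"s":{"k":[28,81,73],"sz":69,"uxp":[60,97,93,94,6]},"w":[[54,50],{"ld":2,"od":6},{"aq":16,"au":95},[15,16,14,43],{"hm":93,"rb":53}],"zd":[{"lze":44,"zxj":50},{"a":14,"e":32,"h":29,"w":80},[40,77,71,18,81,38],71,[97,18]]}
After op 14 (add /olq/0/db 50): {"olq":[{"db":50,"o":24,"x":67,"y":44,"ybn":14},{"lb":82,"op":0},[50,8,62,70],{"ffr":56,"ly":92}],"s":{"k":[28,81,73],"sz":69,"uxp":[60,97,93,94,6]},"w":[[54,50],{"ld":2,"od":6},{"aq":16,"au":95},[15,16,14,43],{"hm":93,"rb":53}],"zd":[{"lze":44,"zxj":50},{"a":14,"e":32,"h":29,"w":80},[40,77,71,18,81,38],71,[97,18]]}
After op 15 (remove /w/3/1): {"olq":[{"db":50,"o":24,"x":67,"y":44,"ybn":14},{"lb":82,"op":0},[50,8,62,70],{"ffr":56,"ly":92}],"s":{"k":[28,81,73],"sz":69,"uxp":[60,97,93,94,6]},"w":[[54,50],{"ld":2,"od":6},{"aq":16,"au":95},[15,14,43],{"hm":93,"rb":53}],"zd":[{"lze":44,"zxj":50},{"a":14,"e":32,"h":29,"w":80},[40,77,71,18,81,38],71,[97,18]]}
After op 16 (replace /zd/2/2 88): {"olq":[{"db":50,"o":24,"x":67,"y":44,"ybn":14},{"lb":82,"op":0},[50,8,62,70],{"ffr":56,"ly":92}],"s":{"k":[28,81,73],"sz":69,"uxp":[60,97,93,94,6]},"w":[[54,50],{"ld":2,"od":6},{"aq":16,"au":95},[15,14,43],{"hm":93,"rb":53}],"zd":[{"lze":44,"zxj":50},{"a":14,"e":32,"h":29,"w":80},[40,77,88,18,81,38],71,[97,18]]}
After op 17 (replace /olq/0/db 66): {"olq":[{"db":66,"o":24,"x":67,"y":44,"ybn":14},{"lb":82,"op":0},[50,8,62,70],{"ffr":56,"ly":92}],"s":{"k":[28,81,73],"sz":69,"uxp":[60,97,93,94,6]},"w":[[54,50],{"ld":2,"od":6},{"aq":16,"au":95},[15,14,43],{"hm":93,"rb":53}],"zd":[{"lze":44,"zxj":50},{"a":14,"e":32,"h":29,"w":80},[40,77,88,18,81,38],71,[97,18]]}
Size at path /w: 5

Answer: 5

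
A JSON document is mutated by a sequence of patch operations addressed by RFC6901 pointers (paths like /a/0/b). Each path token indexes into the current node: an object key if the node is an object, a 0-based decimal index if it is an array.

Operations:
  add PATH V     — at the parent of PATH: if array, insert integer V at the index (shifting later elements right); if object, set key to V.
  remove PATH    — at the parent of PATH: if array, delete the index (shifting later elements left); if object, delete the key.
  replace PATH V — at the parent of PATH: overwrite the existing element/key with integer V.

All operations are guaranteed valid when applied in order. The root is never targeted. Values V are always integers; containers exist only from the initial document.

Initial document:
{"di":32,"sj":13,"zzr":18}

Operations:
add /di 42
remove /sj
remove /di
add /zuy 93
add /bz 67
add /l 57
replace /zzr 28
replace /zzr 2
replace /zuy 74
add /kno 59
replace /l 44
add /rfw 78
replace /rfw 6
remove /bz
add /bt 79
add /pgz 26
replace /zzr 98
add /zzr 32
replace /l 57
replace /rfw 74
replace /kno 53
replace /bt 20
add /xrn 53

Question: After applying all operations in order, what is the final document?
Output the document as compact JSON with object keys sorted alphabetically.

After op 1 (add /di 42): {"di":42,"sj":13,"zzr":18}
After op 2 (remove /sj): {"di":42,"zzr":18}
After op 3 (remove /di): {"zzr":18}
After op 4 (add /zuy 93): {"zuy":93,"zzr":18}
After op 5 (add /bz 67): {"bz":67,"zuy":93,"zzr":18}
After op 6 (add /l 57): {"bz":67,"l":57,"zuy":93,"zzr":18}
After op 7 (replace /zzr 28): {"bz":67,"l":57,"zuy":93,"zzr":28}
After op 8 (replace /zzr 2): {"bz":67,"l":57,"zuy":93,"zzr":2}
After op 9 (replace /zuy 74): {"bz":67,"l":57,"zuy":74,"zzr":2}
After op 10 (add /kno 59): {"bz":67,"kno":59,"l":57,"zuy":74,"zzr":2}
After op 11 (replace /l 44): {"bz":67,"kno":59,"l":44,"zuy":74,"zzr":2}
After op 12 (add /rfw 78): {"bz":67,"kno":59,"l":44,"rfw":78,"zuy":74,"zzr":2}
After op 13 (replace /rfw 6): {"bz":67,"kno":59,"l":44,"rfw":6,"zuy":74,"zzr":2}
After op 14 (remove /bz): {"kno":59,"l":44,"rfw":6,"zuy":74,"zzr":2}
After op 15 (add /bt 79): {"bt":79,"kno":59,"l":44,"rfw":6,"zuy":74,"zzr":2}
After op 16 (add /pgz 26): {"bt":79,"kno":59,"l":44,"pgz":26,"rfw":6,"zuy":74,"zzr":2}
After op 17 (replace /zzr 98): {"bt":79,"kno":59,"l":44,"pgz":26,"rfw":6,"zuy":74,"zzr":98}
After op 18 (add /zzr 32): {"bt":79,"kno":59,"l":44,"pgz":26,"rfw":6,"zuy":74,"zzr":32}
After op 19 (replace /l 57): {"bt":79,"kno":59,"l":57,"pgz":26,"rfw":6,"zuy":74,"zzr":32}
After op 20 (replace /rfw 74): {"bt":79,"kno":59,"l":57,"pgz":26,"rfw":74,"zuy":74,"zzr":32}
After op 21 (replace /kno 53): {"bt":79,"kno":53,"l":57,"pgz":26,"rfw":74,"zuy":74,"zzr":32}
After op 22 (replace /bt 20): {"bt":20,"kno":53,"l":57,"pgz":26,"rfw":74,"zuy":74,"zzr":32}
After op 23 (add /xrn 53): {"bt":20,"kno":53,"l":57,"pgz":26,"rfw":74,"xrn":53,"zuy":74,"zzr":32}

Answer: {"bt":20,"kno":53,"l":57,"pgz":26,"rfw":74,"xrn":53,"zuy":74,"zzr":32}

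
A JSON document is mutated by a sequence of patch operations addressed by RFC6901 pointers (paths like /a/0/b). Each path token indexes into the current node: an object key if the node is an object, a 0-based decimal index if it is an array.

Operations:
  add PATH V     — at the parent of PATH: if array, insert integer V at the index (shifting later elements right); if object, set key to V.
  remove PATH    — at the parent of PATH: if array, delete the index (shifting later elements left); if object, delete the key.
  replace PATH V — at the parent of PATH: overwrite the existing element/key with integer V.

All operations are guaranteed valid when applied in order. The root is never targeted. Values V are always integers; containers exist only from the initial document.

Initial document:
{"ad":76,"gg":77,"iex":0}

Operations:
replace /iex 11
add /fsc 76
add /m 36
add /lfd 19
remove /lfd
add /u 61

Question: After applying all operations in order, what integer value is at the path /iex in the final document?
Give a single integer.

Answer: 11

Derivation:
After op 1 (replace /iex 11): {"ad":76,"gg":77,"iex":11}
After op 2 (add /fsc 76): {"ad":76,"fsc":76,"gg":77,"iex":11}
After op 3 (add /m 36): {"ad":76,"fsc":76,"gg":77,"iex":11,"m":36}
After op 4 (add /lfd 19): {"ad":76,"fsc":76,"gg":77,"iex":11,"lfd":19,"m":36}
After op 5 (remove /lfd): {"ad":76,"fsc":76,"gg":77,"iex":11,"m":36}
After op 6 (add /u 61): {"ad":76,"fsc":76,"gg":77,"iex":11,"m":36,"u":61}
Value at /iex: 11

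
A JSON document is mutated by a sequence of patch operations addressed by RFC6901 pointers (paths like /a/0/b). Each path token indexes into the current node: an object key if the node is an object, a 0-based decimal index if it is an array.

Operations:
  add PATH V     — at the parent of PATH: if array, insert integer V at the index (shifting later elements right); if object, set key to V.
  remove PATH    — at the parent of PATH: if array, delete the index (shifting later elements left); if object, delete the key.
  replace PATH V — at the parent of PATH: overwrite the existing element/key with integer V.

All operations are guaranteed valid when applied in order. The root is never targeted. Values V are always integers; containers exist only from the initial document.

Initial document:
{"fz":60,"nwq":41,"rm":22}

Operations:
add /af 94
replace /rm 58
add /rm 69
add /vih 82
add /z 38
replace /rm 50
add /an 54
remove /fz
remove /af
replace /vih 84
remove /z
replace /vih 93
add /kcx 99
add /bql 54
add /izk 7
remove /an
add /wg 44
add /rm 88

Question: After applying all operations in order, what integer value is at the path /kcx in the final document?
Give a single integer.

Answer: 99

Derivation:
After op 1 (add /af 94): {"af":94,"fz":60,"nwq":41,"rm":22}
After op 2 (replace /rm 58): {"af":94,"fz":60,"nwq":41,"rm":58}
After op 3 (add /rm 69): {"af":94,"fz":60,"nwq":41,"rm":69}
After op 4 (add /vih 82): {"af":94,"fz":60,"nwq":41,"rm":69,"vih":82}
After op 5 (add /z 38): {"af":94,"fz":60,"nwq":41,"rm":69,"vih":82,"z":38}
After op 6 (replace /rm 50): {"af":94,"fz":60,"nwq":41,"rm":50,"vih":82,"z":38}
After op 7 (add /an 54): {"af":94,"an":54,"fz":60,"nwq":41,"rm":50,"vih":82,"z":38}
After op 8 (remove /fz): {"af":94,"an":54,"nwq":41,"rm":50,"vih":82,"z":38}
After op 9 (remove /af): {"an":54,"nwq":41,"rm":50,"vih":82,"z":38}
After op 10 (replace /vih 84): {"an":54,"nwq":41,"rm":50,"vih":84,"z":38}
After op 11 (remove /z): {"an":54,"nwq":41,"rm":50,"vih":84}
After op 12 (replace /vih 93): {"an":54,"nwq":41,"rm":50,"vih":93}
After op 13 (add /kcx 99): {"an":54,"kcx":99,"nwq":41,"rm":50,"vih":93}
After op 14 (add /bql 54): {"an":54,"bql":54,"kcx":99,"nwq":41,"rm":50,"vih":93}
After op 15 (add /izk 7): {"an":54,"bql":54,"izk":7,"kcx":99,"nwq":41,"rm":50,"vih":93}
After op 16 (remove /an): {"bql":54,"izk":7,"kcx":99,"nwq":41,"rm":50,"vih":93}
After op 17 (add /wg 44): {"bql":54,"izk":7,"kcx":99,"nwq":41,"rm":50,"vih":93,"wg":44}
After op 18 (add /rm 88): {"bql":54,"izk":7,"kcx":99,"nwq":41,"rm":88,"vih":93,"wg":44}
Value at /kcx: 99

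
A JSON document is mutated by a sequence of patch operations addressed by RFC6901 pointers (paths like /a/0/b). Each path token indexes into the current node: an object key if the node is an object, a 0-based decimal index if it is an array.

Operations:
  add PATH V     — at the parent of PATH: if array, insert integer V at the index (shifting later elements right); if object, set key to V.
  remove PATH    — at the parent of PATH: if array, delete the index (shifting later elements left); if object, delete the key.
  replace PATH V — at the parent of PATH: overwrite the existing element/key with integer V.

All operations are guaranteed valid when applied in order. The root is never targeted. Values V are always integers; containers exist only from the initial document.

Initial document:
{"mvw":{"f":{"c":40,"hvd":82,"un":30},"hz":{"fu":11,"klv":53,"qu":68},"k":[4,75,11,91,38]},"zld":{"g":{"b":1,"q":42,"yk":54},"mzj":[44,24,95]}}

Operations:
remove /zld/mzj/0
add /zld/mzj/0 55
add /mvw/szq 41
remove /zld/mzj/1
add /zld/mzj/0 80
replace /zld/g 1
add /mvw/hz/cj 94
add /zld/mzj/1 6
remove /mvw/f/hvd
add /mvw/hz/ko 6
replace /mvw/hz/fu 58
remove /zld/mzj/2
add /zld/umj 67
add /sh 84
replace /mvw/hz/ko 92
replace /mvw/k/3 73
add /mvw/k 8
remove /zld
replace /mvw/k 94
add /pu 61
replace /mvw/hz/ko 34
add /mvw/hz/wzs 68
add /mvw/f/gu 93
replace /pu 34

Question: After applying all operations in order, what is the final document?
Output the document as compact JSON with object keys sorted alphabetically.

After op 1 (remove /zld/mzj/0): {"mvw":{"f":{"c":40,"hvd":82,"un":30},"hz":{"fu":11,"klv":53,"qu":68},"k":[4,75,11,91,38]},"zld":{"g":{"b":1,"q":42,"yk":54},"mzj":[24,95]}}
After op 2 (add /zld/mzj/0 55): {"mvw":{"f":{"c":40,"hvd":82,"un":30},"hz":{"fu":11,"klv":53,"qu":68},"k":[4,75,11,91,38]},"zld":{"g":{"b":1,"q":42,"yk":54},"mzj":[55,24,95]}}
After op 3 (add /mvw/szq 41): {"mvw":{"f":{"c":40,"hvd":82,"un":30},"hz":{"fu":11,"klv":53,"qu":68},"k":[4,75,11,91,38],"szq":41},"zld":{"g":{"b":1,"q":42,"yk":54},"mzj":[55,24,95]}}
After op 4 (remove /zld/mzj/1): {"mvw":{"f":{"c":40,"hvd":82,"un":30},"hz":{"fu":11,"klv":53,"qu":68},"k":[4,75,11,91,38],"szq":41},"zld":{"g":{"b":1,"q":42,"yk":54},"mzj":[55,95]}}
After op 5 (add /zld/mzj/0 80): {"mvw":{"f":{"c":40,"hvd":82,"un":30},"hz":{"fu":11,"klv":53,"qu":68},"k":[4,75,11,91,38],"szq":41},"zld":{"g":{"b":1,"q":42,"yk":54},"mzj":[80,55,95]}}
After op 6 (replace /zld/g 1): {"mvw":{"f":{"c":40,"hvd":82,"un":30},"hz":{"fu":11,"klv":53,"qu":68},"k":[4,75,11,91,38],"szq":41},"zld":{"g":1,"mzj":[80,55,95]}}
After op 7 (add /mvw/hz/cj 94): {"mvw":{"f":{"c":40,"hvd":82,"un":30},"hz":{"cj":94,"fu":11,"klv":53,"qu":68},"k":[4,75,11,91,38],"szq":41},"zld":{"g":1,"mzj":[80,55,95]}}
After op 8 (add /zld/mzj/1 6): {"mvw":{"f":{"c":40,"hvd":82,"un":30},"hz":{"cj":94,"fu":11,"klv":53,"qu":68},"k":[4,75,11,91,38],"szq":41},"zld":{"g":1,"mzj":[80,6,55,95]}}
After op 9 (remove /mvw/f/hvd): {"mvw":{"f":{"c":40,"un":30},"hz":{"cj":94,"fu":11,"klv":53,"qu":68},"k":[4,75,11,91,38],"szq":41},"zld":{"g":1,"mzj":[80,6,55,95]}}
After op 10 (add /mvw/hz/ko 6): {"mvw":{"f":{"c":40,"un":30},"hz":{"cj":94,"fu":11,"klv":53,"ko":6,"qu":68},"k":[4,75,11,91,38],"szq":41},"zld":{"g":1,"mzj":[80,6,55,95]}}
After op 11 (replace /mvw/hz/fu 58): {"mvw":{"f":{"c":40,"un":30},"hz":{"cj":94,"fu":58,"klv":53,"ko":6,"qu":68},"k":[4,75,11,91,38],"szq":41},"zld":{"g":1,"mzj":[80,6,55,95]}}
After op 12 (remove /zld/mzj/2): {"mvw":{"f":{"c":40,"un":30},"hz":{"cj":94,"fu":58,"klv":53,"ko":6,"qu":68},"k":[4,75,11,91,38],"szq":41},"zld":{"g":1,"mzj":[80,6,95]}}
After op 13 (add /zld/umj 67): {"mvw":{"f":{"c":40,"un":30},"hz":{"cj":94,"fu":58,"klv":53,"ko":6,"qu":68},"k":[4,75,11,91,38],"szq":41},"zld":{"g":1,"mzj":[80,6,95],"umj":67}}
After op 14 (add /sh 84): {"mvw":{"f":{"c":40,"un":30},"hz":{"cj":94,"fu":58,"klv":53,"ko":6,"qu":68},"k":[4,75,11,91,38],"szq":41},"sh":84,"zld":{"g":1,"mzj":[80,6,95],"umj":67}}
After op 15 (replace /mvw/hz/ko 92): {"mvw":{"f":{"c":40,"un":30},"hz":{"cj":94,"fu":58,"klv":53,"ko":92,"qu":68},"k":[4,75,11,91,38],"szq":41},"sh":84,"zld":{"g":1,"mzj":[80,6,95],"umj":67}}
After op 16 (replace /mvw/k/3 73): {"mvw":{"f":{"c":40,"un":30},"hz":{"cj":94,"fu":58,"klv":53,"ko":92,"qu":68},"k":[4,75,11,73,38],"szq":41},"sh":84,"zld":{"g":1,"mzj":[80,6,95],"umj":67}}
After op 17 (add /mvw/k 8): {"mvw":{"f":{"c":40,"un":30},"hz":{"cj":94,"fu":58,"klv":53,"ko":92,"qu":68},"k":8,"szq":41},"sh":84,"zld":{"g":1,"mzj":[80,6,95],"umj":67}}
After op 18 (remove /zld): {"mvw":{"f":{"c":40,"un":30},"hz":{"cj":94,"fu":58,"klv":53,"ko":92,"qu":68},"k":8,"szq":41},"sh":84}
After op 19 (replace /mvw/k 94): {"mvw":{"f":{"c":40,"un":30},"hz":{"cj":94,"fu":58,"klv":53,"ko":92,"qu":68},"k":94,"szq":41},"sh":84}
After op 20 (add /pu 61): {"mvw":{"f":{"c":40,"un":30},"hz":{"cj":94,"fu":58,"klv":53,"ko":92,"qu":68},"k":94,"szq":41},"pu":61,"sh":84}
After op 21 (replace /mvw/hz/ko 34): {"mvw":{"f":{"c":40,"un":30},"hz":{"cj":94,"fu":58,"klv":53,"ko":34,"qu":68},"k":94,"szq":41},"pu":61,"sh":84}
After op 22 (add /mvw/hz/wzs 68): {"mvw":{"f":{"c":40,"un":30},"hz":{"cj":94,"fu":58,"klv":53,"ko":34,"qu":68,"wzs":68},"k":94,"szq":41},"pu":61,"sh":84}
After op 23 (add /mvw/f/gu 93): {"mvw":{"f":{"c":40,"gu":93,"un":30},"hz":{"cj":94,"fu":58,"klv":53,"ko":34,"qu":68,"wzs":68},"k":94,"szq":41},"pu":61,"sh":84}
After op 24 (replace /pu 34): {"mvw":{"f":{"c":40,"gu":93,"un":30},"hz":{"cj":94,"fu":58,"klv":53,"ko":34,"qu":68,"wzs":68},"k":94,"szq":41},"pu":34,"sh":84}

Answer: {"mvw":{"f":{"c":40,"gu":93,"un":30},"hz":{"cj":94,"fu":58,"klv":53,"ko":34,"qu":68,"wzs":68},"k":94,"szq":41},"pu":34,"sh":84}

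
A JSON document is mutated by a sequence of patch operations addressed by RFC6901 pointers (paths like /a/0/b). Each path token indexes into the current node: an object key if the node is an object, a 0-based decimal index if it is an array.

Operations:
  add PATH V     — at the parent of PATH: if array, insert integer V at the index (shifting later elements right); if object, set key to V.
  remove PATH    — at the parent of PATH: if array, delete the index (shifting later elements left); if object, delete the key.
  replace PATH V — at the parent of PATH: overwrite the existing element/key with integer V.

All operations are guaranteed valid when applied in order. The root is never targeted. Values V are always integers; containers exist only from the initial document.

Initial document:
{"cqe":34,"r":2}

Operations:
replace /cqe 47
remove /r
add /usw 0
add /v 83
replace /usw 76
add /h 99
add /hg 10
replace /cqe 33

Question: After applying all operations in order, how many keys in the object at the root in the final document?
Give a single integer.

After op 1 (replace /cqe 47): {"cqe":47,"r":2}
After op 2 (remove /r): {"cqe":47}
After op 3 (add /usw 0): {"cqe":47,"usw":0}
After op 4 (add /v 83): {"cqe":47,"usw":0,"v":83}
After op 5 (replace /usw 76): {"cqe":47,"usw":76,"v":83}
After op 6 (add /h 99): {"cqe":47,"h":99,"usw":76,"v":83}
After op 7 (add /hg 10): {"cqe":47,"h":99,"hg":10,"usw":76,"v":83}
After op 8 (replace /cqe 33): {"cqe":33,"h":99,"hg":10,"usw":76,"v":83}
Size at the root: 5

Answer: 5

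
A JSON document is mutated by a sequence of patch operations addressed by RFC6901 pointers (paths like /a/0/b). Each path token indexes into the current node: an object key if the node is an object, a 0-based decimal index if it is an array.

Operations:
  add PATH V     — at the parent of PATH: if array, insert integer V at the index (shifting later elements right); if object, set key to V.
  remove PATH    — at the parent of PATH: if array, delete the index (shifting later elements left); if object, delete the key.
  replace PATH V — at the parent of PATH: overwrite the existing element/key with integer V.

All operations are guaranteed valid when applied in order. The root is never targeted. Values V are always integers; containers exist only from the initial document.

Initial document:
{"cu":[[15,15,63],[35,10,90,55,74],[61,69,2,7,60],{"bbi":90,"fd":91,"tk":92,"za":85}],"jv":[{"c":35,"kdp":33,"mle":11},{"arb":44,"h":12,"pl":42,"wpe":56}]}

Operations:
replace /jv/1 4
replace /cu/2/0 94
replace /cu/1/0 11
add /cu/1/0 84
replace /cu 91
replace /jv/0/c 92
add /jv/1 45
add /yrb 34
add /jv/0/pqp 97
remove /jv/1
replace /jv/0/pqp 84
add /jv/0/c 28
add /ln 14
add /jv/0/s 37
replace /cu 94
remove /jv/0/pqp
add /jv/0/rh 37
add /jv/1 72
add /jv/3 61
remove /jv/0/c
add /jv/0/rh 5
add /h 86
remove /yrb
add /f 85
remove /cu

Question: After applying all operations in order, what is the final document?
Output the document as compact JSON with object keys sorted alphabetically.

Answer: {"f":85,"h":86,"jv":[{"kdp":33,"mle":11,"rh":5,"s":37},72,4,61],"ln":14}

Derivation:
After op 1 (replace /jv/1 4): {"cu":[[15,15,63],[35,10,90,55,74],[61,69,2,7,60],{"bbi":90,"fd":91,"tk":92,"za":85}],"jv":[{"c":35,"kdp":33,"mle":11},4]}
After op 2 (replace /cu/2/0 94): {"cu":[[15,15,63],[35,10,90,55,74],[94,69,2,7,60],{"bbi":90,"fd":91,"tk":92,"za":85}],"jv":[{"c":35,"kdp":33,"mle":11},4]}
After op 3 (replace /cu/1/0 11): {"cu":[[15,15,63],[11,10,90,55,74],[94,69,2,7,60],{"bbi":90,"fd":91,"tk":92,"za":85}],"jv":[{"c":35,"kdp":33,"mle":11},4]}
After op 4 (add /cu/1/0 84): {"cu":[[15,15,63],[84,11,10,90,55,74],[94,69,2,7,60],{"bbi":90,"fd":91,"tk":92,"za":85}],"jv":[{"c":35,"kdp":33,"mle":11},4]}
After op 5 (replace /cu 91): {"cu":91,"jv":[{"c":35,"kdp":33,"mle":11},4]}
After op 6 (replace /jv/0/c 92): {"cu":91,"jv":[{"c":92,"kdp":33,"mle":11},4]}
After op 7 (add /jv/1 45): {"cu":91,"jv":[{"c":92,"kdp":33,"mle":11},45,4]}
After op 8 (add /yrb 34): {"cu":91,"jv":[{"c":92,"kdp":33,"mle":11},45,4],"yrb":34}
After op 9 (add /jv/0/pqp 97): {"cu":91,"jv":[{"c":92,"kdp":33,"mle":11,"pqp":97},45,4],"yrb":34}
After op 10 (remove /jv/1): {"cu":91,"jv":[{"c":92,"kdp":33,"mle":11,"pqp":97},4],"yrb":34}
After op 11 (replace /jv/0/pqp 84): {"cu":91,"jv":[{"c":92,"kdp":33,"mle":11,"pqp":84},4],"yrb":34}
After op 12 (add /jv/0/c 28): {"cu":91,"jv":[{"c":28,"kdp":33,"mle":11,"pqp":84},4],"yrb":34}
After op 13 (add /ln 14): {"cu":91,"jv":[{"c":28,"kdp":33,"mle":11,"pqp":84},4],"ln":14,"yrb":34}
After op 14 (add /jv/0/s 37): {"cu":91,"jv":[{"c":28,"kdp":33,"mle":11,"pqp":84,"s":37},4],"ln":14,"yrb":34}
After op 15 (replace /cu 94): {"cu":94,"jv":[{"c":28,"kdp":33,"mle":11,"pqp":84,"s":37},4],"ln":14,"yrb":34}
After op 16 (remove /jv/0/pqp): {"cu":94,"jv":[{"c":28,"kdp":33,"mle":11,"s":37},4],"ln":14,"yrb":34}
After op 17 (add /jv/0/rh 37): {"cu":94,"jv":[{"c":28,"kdp":33,"mle":11,"rh":37,"s":37},4],"ln":14,"yrb":34}
After op 18 (add /jv/1 72): {"cu":94,"jv":[{"c":28,"kdp":33,"mle":11,"rh":37,"s":37},72,4],"ln":14,"yrb":34}
After op 19 (add /jv/3 61): {"cu":94,"jv":[{"c":28,"kdp":33,"mle":11,"rh":37,"s":37},72,4,61],"ln":14,"yrb":34}
After op 20 (remove /jv/0/c): {"cu":94,"jv":[{"kdp":33,"mle":11,"rh":37,"s":37},72,4,61],"ln":14,"yrb":34}
After op 21 (add /jv/0/rh 5): {"cu":94,"jv":[{"kdp":33,"mle":11,"rh":5,"s":37},72,4,61],"ln":14,"yrb":34}
After op 22 (add /h 86): {"cu":94,"h":86,"jv":[{"kdp":33,"mle":11,"rh":5,"s":37},72,4,61],"ln":14,"yrb":34}
After op 23 (remove /yrb): {"cu":94,"h":86,"jv":[{"kdp":33,"mle":11,"rh":5,"s":37},72,4,61],"ln":14}
After op 24 (add /f 85): {"cu":94,"f":85,"h":86,"jv":[{"kdp":33,"mle":11,"rh":5,"s":37},72,4,61],"ln":14}
After op 25 (remove /cu): {"f":85,"h":86,"jv":[{"kdp":33,"mle":11,"rh":5,"s":37},72,4,61],"ln":14}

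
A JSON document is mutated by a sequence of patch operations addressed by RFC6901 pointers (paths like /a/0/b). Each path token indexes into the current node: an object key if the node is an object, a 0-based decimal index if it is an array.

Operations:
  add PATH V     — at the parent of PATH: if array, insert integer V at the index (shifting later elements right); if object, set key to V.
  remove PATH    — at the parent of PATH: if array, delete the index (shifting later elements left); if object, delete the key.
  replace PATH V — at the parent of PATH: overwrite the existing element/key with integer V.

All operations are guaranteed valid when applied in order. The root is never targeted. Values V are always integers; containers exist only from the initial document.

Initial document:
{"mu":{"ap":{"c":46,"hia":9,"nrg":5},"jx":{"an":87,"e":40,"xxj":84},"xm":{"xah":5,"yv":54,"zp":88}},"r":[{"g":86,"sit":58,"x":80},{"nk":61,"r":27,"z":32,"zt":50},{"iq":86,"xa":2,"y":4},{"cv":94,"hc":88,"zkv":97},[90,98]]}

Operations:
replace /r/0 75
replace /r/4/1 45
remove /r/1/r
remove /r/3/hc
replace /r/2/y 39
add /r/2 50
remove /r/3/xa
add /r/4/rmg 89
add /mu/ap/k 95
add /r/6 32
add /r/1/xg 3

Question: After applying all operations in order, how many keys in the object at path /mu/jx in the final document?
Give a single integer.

After op 1 (replace /r/0 75): {"mu":{"ap":{"c":46,"hia":9,"nrg":5},"jx":{"an":87,"e":40,"xxj":84},"xm":{"xah":5,"yv":54,"zp":88}},"r":[75,{"nk":61,"r":27,"z":32,"zt":50},{"iq":86,"xa":2,"y":4},{"cv":94,"hc":88,"zkv":97},[90,98]]}
After op 2 (replace /r/4/1 45): {"mu":{"ap":{"c":46,"hia":9,"nrg":5},"jx":{"an":87,"e":40,"xxj":84},"xm":{"xah":5,"yv":54,"zp":88}},"r":[75,{"nk":61,"r":27,"z":32,"zt":50},{"iq":86,"xa":2,"y":4},{"cv":94,"hc":88,"zkv":97},[90,45]]}
After op 3 (remove /r/1/r): {"mu":{"ap":{"c":46,"hia":9,"nrg":5},"jx":{"an":87,"e":40,"xxj":84},"xm":{"xah":5,"yv":54,"zp":88}},"r":[75,{"nk":61,"z":32,"zt":50},{"iq":86,"xa":2,"y":4},{"cv":94,"hc":88,"zkv":97},[90,45]]}
After op 4 (remove /r/3/hc): {"mu":{"ap":{"c":46,"hia":9,"nrg":5},"jx":{"an":87,"e":40,"xxj":84},"xm":{"xah":5,"yv":54,"zp":88}},"r":[75,{"nk":61,"z":32,"zt":50},{"iq":86,"xa":2,"y":4},{"cv":94,"zkv":97},[90,45]]}
After op 5 (replace /r/2/y 39): {"mu":{"ap":{"c":46,"hia":9,"nrg":5},"jx":{"an":87,"e":40,"xxj":84},"xm":{"xah":5,"yv":54,"zp":88}},"r":[75,{"nk":61,"z":32,"zt":50},{"iq":86,"xa":2,"y":39},{"cv":94,"zkv":97},[90,45]]}
After op 6 (add /r/2 50): {"mu":{"ap":{"c":46,"hia":9,"nrg":5},"jx":{"an":87,"e":40,"xxj":84},"xm":{"xah":5,"yv":54,"zp":88}},"r":[75,{"nk":61,"z":32,"zt":50},50,{"iq":86,"xa":2,"y":39},{"cv":94,"zkv":97},[90,45]]}
After op 7 (remove /r/3/xa): {"mu":{"ap":{"c":46,"hia":9,"nrg":5},"jx":{"an":87,"e":40,"xxj":84},"xm":{"xah":5,"yv":54,"zp":88}},"r":[75,{"nk":61,"z":32,"zt":50},50,{"iq":86,"y":39},{"cv":94,"zkv":97},[90,45]]}
After op 8 (add /r/4/rmg 89): {"mu":{"ap":{"c":46,"hia":9,"nrg":5},"jx":{"an":87,"e":40,"xxj":84},"xm":{"xah":5,"yv":54,"zp":88}},"r":[75,{"nk":61,"z":32,"zt":50},50,{"iq":86,"y":39},{"cv":94,"rmg":89,"zkv":97},[90,45]]}
After op 9 (add /mu/ap/k 95): {"mu":{"ap":{"c":46,"hia":9,"k":95,"nrg":5},"jx":{"an":87,"e":40,"xxj":84},"xm":{"xah":5,"yv":54,"zp":88}},"r":[75,{"nk":61,"z":32,"zt":50},50,{"iq":86,"y":39},{"cv":94,"rmg":89,"zkv":97},[90,45]]}
After op 10 (add /r/6 32): {"mu":{"ap":{"c":46,"hia":9,"k":95,"nrg":5},"jx":{"an":87,"e":40,"xxj":84},"xm":{"xah":5,"yv":54,"zp":88}},"r":[75,{"nk":61,"z":32,"zt":50},50,{"iq":86,"y":39},{"cv":94,"rmg":89,"zkv":97},[90,45],32]}
After op 11 (add /r/1/xg 3): {"mu":{"ap":{"c":46,"hia":9,"k":95,"nrg":5},"jx":{"an":87,"e":40,"xxj":84},"xm":{"xah":5,"yv":54,"zp":88}},"r":[75,{"nk":61,"xg":3,"z":32,"zt":50},50,{"iq":86,"y":39},{"cv":94,"rmg":89,"zkv":97},[90,45],32]}
Size at path /mu/jx: 3

Answer: 3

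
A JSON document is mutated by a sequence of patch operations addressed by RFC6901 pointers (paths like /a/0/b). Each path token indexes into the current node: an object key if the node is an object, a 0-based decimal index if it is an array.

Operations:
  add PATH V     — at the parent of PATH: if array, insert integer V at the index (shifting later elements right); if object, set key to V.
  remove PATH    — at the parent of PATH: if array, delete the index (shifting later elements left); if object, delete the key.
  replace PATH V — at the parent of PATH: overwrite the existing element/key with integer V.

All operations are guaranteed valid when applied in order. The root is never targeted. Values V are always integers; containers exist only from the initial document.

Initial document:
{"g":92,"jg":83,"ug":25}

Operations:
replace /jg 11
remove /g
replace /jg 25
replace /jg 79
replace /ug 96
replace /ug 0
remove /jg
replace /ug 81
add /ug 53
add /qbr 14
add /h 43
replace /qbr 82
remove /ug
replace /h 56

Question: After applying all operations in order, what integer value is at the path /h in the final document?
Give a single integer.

After op 1 (replace /jg 11): {"g":92,"jg":11,"ug":25}
After op 2 (remove /g): {"jg":11,"ug":25}
After op 3 (replace /jg 25): {"jg":25,"ug":25}
After op 4 (replace /jg 79): {"jg":79,"ug":25}
After op 5 (replace /ug 96): {"jg":79,"ug":96}
After op 6 (replace /ug 0): {"jg":79,"ug":0}
After op 7 (remove /jg): {"ug":0}
After op 8 (replace /ug 81): {"ug":81}
After op 9 (add /ug 53): {"ug":53}
After op 10 (add /qbr 14): {"qbr":14,"ug":53}
After op 11 (add /h 43): {"h":43,"qbr":14,"ug":53}
After op 12 (replace /qbr 82): {"h":43,"qbr":82,"ug":53}
After op 13 (remove /ug): {"h":43,"qbr":82}
After op 14 (replace /h 56): {"h":56,"qbr":82}
Value at /h: 56

Answer: 56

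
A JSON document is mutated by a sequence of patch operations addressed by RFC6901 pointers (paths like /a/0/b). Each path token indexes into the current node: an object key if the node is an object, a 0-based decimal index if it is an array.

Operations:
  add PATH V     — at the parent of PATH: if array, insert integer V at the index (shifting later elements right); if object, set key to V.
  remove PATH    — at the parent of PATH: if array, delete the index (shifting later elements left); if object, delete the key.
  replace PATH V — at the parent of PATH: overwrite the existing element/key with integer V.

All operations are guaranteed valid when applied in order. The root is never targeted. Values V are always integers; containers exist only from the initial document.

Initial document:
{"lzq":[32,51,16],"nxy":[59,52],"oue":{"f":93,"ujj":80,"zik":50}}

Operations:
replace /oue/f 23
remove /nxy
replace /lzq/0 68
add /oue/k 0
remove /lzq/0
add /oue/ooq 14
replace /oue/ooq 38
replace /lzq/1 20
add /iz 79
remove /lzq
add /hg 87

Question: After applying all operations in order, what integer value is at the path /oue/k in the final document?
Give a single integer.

Answer: 0

Derivation:
After op 1 (replace /oue/f 23): {"lzq":[32,51,16],"nxy":[59,52],"oue":{"f":23,"ujj":80,"zik":50}}
After op 2 (remove /nxy): {"lzq":[32,51,16],"oue":{"f":23,"ujj":80,"zik":50}}
After op 3 (replace /lzq/0 68): {"lzq":[68,51,16],"oue":{"f":23,"ujj":80,"zik":50}}
After op 4 (add /oue/k 0): {"lzq":[68,51,16],"oue":{"f":23,"k":0,"ujj":80,"zik":50}}
After op 5 (remove /lzq/0): {"lzq":[51,16],"oue":{"f":23,"k":0,"ujj":80,"zik":50}}
After op 6 (add /oue/ooq 14): {"lzq":[51,16],"oue":{"f":23,"k":0,"ooq":14,"ujj":80,"zik":50}}
After op 7 (replace /oue/ooq 38): {"lzq":[51,16],"oue":{"f":23,"k":0,"ooq":38,"ujj":80,"zik":50}}
After op 8 (replace /lzq/1 20): {"lzq":[51,20],"oue":{"f":23,"k":0,"ooq":38,"ujj":80,"zik":50}}
After op 9 (add /iz 79): {"iz":79,"lzq":[51,20],"oue":{"f":23,"k":0,"ooq":38,"ujj":80,"zik":50}}
After op 10 (remove /lzq): {"iz":79,"oue":{"f":23,"k":0,"ooq":38,"ujj":80,"zik":50}}
After op 11 (add /hg 87): {"hg":87,"iz":79,"oue":{"f":23,"k":0,"ooq":38,"ujj":80,"zik":50}}
Value at /oue/k: 0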